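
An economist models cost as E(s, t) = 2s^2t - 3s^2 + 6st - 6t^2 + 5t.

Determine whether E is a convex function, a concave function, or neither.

neither

The term 2s^2t is cubic, so the Hessian is not constant.
∂²E/∂s² = 4t - 6, which takes both signs as t varies (negative for sufficiently negative t). A diagonal entry of the Hessian changing sign means the Hessian is neither positive- nor negative-semidefinite on all of R^2.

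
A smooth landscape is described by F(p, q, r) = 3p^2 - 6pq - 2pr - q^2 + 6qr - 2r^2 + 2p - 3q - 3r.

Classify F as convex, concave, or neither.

F is quadratic, so its Hessian is the constant matrix H = [[6, -6, -2], [-6, -2, 6], [-2, 6, -4]].
Leading principal minors: 6, -48, 128.
Neither pattern holds ⇒ H is indefinite ⇒ neither convex nor concave.

neither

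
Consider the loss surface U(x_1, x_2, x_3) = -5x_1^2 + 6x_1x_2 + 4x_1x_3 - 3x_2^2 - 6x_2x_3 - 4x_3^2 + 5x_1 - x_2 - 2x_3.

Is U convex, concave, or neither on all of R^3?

concave

U is quadratic, so its Hessian is the constant matrix H = [[-10, 6, 4], [6, -6, -6], [4, -6, -8]].
Leading principal minors: -10, 24, -24.
Signs alternate −, +, − ⇒ H ≺ 0 ⇒ concave.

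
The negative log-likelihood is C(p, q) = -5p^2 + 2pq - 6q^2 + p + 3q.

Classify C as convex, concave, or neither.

C is quadratic, so its Hessian is the constant matrix H = [[-10, 2], [2, -12]].
det(H) = 116, tr(H) = -22.
det(H) > 0 and tr(H) < 0, so H is negative definite everywhere: concave.

concave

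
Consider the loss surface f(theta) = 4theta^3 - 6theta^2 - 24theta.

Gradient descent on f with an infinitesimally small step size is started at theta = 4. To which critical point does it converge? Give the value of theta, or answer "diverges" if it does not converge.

f'(theta) = 12(theta - 2)(theta + 1), so f'(4) = 120.
Gradient descent moves in the -f' direction, i.e. theta is decreasing.
The nearest critical point in that direction is theta = 2, where f'' = 36 > 0 (a local minimum). The iterate converges there.

2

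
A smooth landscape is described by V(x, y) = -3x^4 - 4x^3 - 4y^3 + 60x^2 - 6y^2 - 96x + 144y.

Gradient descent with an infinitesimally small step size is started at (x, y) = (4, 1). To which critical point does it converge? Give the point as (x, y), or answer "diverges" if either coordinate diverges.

diverges

V is separable, so gradient descent decouples: x follows -∂V/∂x, y follows -∂V/∂y.
∂V/∂x = -12(x - 2)(x - 1)(x + 4); at x=4 this is -576, so x increases.
∂V/∂y = -12(y - 3)(y + 4); at y=1 this is 120, so y decreases.
The x-coordinate has no critical point in that direction and runs off to infinity.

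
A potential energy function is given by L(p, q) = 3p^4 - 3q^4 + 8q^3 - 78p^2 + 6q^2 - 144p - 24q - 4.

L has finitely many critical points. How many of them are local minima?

2

L separates as a function of p plus a function of q, so ∇L=0 decouples.
∂L/∂p = 12(p - 4)(p + 1)(p + 3) = 0 at p ∈ {-3, -1, 4}; ∂L/∂q = -12(q - 2)(q - 1)(q + 1) = 0 at q ∈ {-1, 1, 2}.
The Hessian is diagonal: diag(L_pp, L_qq). Second derivatives: L_pp(-3)=168, L_pp(-1)=-120, L_pp(4)=420; L_qq(-1)=-72, L_qq(1)=24, L_qq(2)=-36.
Local minima occur where both diagonal entries positive: (-3, 1), (4, 1). Count: 2.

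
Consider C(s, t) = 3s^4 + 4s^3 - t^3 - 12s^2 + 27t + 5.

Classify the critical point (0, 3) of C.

The mixed partial ∂²C/∂s∂t is 0, so the Hessian at any point is diag(C_ss, C_tt) = diag(12(3s^2 + 2s - 2), -6t).
At (0, 3): H = diag(-24, -18).
Both eigenvalues are negative, so H is negative definite: a local maximum.

local maximum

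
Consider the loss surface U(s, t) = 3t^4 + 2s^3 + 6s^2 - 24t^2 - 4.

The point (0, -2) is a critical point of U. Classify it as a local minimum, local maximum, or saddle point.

local minimum

The mixed partial ∂²U/∂s∂t is 0, so the Hessian at any point is diag(U_ss, U_tt) = diag(12(s + 1), 12(3t^2 - 4)).
At (0, -2): H = diag(12, 96).
Both eigenvalues are positive, so H is positive definite: a local minimum.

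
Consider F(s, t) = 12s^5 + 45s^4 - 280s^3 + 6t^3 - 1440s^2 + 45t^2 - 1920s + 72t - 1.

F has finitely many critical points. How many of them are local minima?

F separates as a function of s plus a function of t, so ∇F=0 decouples.
∂F/∂s = 60(s - 4)(s + 1)(s + 2)(s + 4) = 0 at s ∈ {-4, -2, -1, 4}; ∂F/∂t = 18(t + 1)(t + 4) = 0 at t ∈ {-4, -1}.
The Hessian is diagonal: diag(F_ss, F_tt). Second derivatives: F_ss(-4)=-2880, F_ss(-2)=720, F_ss(-1)=-900, F_ss(4)=14400; F_tt(-4)=-54, F_tt(-1)=54.
Local minima occur where both diagonal entries positive: (-2, -1), (4, -1). Count: 2.

2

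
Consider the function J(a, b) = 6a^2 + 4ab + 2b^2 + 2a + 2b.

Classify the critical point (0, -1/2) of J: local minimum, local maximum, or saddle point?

The Hessian of J is constant: H = [[12, 4], [4, 4]].
det(H) = 12·4 − 4² = 32.
det(H) > 0 and tr(H) = 16 > 0, so H is positive definite and the point is a local minimum.

local minimum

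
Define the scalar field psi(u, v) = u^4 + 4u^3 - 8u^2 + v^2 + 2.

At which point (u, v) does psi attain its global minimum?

psi(u,v) separates as P(u) + Q(v) + 2, so its minimum is min P + min Q + 2.
P'(u) = 4u(u - 1)(u + 4) vanishes at u ∈ {-4, 0, 1}; Q'(v) = 2v vanishes at v ∈ {0}.
Local minima of P (where P''>0): P(-4)=-128, P(1)=-3. Local minima of Q: Q(0)=0.
So the global minimum of psi is P(-4) + Q(0) + 2 = -128 + 0 + 2 = -126, attained at (-4, 0).

(-4, 0)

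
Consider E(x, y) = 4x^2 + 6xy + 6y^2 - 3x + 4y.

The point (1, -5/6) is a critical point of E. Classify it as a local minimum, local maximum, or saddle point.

local minimum

The Hessian of E is constant: H = [[8, 6], [6, 12]].
det(H) = 8·12 − 6² = 60.
det(H) > 0 and tr(H) = 20 > 0, so H is positive definite and the point is a local minimum.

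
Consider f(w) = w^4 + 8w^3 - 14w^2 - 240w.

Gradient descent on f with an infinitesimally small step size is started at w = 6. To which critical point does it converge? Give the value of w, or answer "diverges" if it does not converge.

3

f'(w) = 4(w - 3)(w + 4)(w + 5), so f'(6) = 1320.
Gradient descent moves in the -f' direction, i.e. w is decreasing.
The nearest critical point in that direction is w = 3, where f'' = 224 > 0 (a local minimum). The iterate converges there.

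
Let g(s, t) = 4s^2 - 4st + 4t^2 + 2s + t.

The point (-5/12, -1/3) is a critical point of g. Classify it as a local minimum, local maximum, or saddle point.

The Hessian of g is constant: H = [[8, -4], [-4, 8]].
det(H) = 8·8 − (-4)² = 48.
det(H) > 0 and tr(H) = 16 > 0, so H is positive definite and the point is a local minimum.

local minimum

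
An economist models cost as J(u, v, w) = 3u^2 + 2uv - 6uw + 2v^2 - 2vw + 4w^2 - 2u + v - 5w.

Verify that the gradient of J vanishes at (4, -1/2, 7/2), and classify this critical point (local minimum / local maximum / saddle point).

∇J = (6u + 2v - 6w - 2, 2u + 4v - 2w + 1, -6u - 2v + 8w - 5); substituting (4, -1/2, 7/2) gives ∇J = (0, 0, 0), so (4, -1/2, 7/2) is indeed a critical point.
The Hessian is constant: H = [[6, 2, -6], [2, 4, -2], [-6, -2, 8]].
Leading principal minors: Δ₁ = 6, Δ₂ = 20, Δ₃ = 40.
All leading minors are positive, so H is positive definite: a local minimum.

local minimum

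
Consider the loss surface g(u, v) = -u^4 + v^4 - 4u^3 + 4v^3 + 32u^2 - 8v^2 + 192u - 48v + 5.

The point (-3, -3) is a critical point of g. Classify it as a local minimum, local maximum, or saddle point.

local minimum

The mixed partial ∂²g/∂u∂v is 0, so the Hessian at any point is diag(g_uu, g_vv) = diag(4(-3u^2 - 6u + 16), 4(3v^2 + 6v - 4)).
At (-3, -3): H = diag(28, 20).
Both eigenvalues are positive, so H is positive definite: a local minimum.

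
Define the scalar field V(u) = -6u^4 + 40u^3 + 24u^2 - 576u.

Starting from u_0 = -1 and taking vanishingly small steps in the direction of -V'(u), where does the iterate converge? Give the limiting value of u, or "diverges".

V'(u) = -24(u - 4)(u - 3)(u + 2), so V'(-1) = -480.
Gradient descent moves in the -V' direction, i.e. u is increasing.
The nearest critical point in that direction is u = 3, where V'' = 120 > 0 (a local minimum). The iterate converges there.

3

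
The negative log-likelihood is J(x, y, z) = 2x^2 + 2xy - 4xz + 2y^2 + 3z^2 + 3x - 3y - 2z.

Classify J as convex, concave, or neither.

convex

J is quadratic, so its Hessian is the constant matrix H = [[4, 2, -4], [2, 4, 0], [-4, 0, 6]].
Leading principal minors: 4, 12, 8.
All positive ⇒ H ≻ 0 ⇒ convex.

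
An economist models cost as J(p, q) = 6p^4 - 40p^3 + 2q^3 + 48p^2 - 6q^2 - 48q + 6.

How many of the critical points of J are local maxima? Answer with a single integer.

1

J separates as a function of p plus a function of q, so ∇J=0 decouples.
∂J/∂p = 24p(p - 4)(p - 1) = 0 at p ∈ {0, 1, 4}; ∂J/∂q = 6(q - 4)(q + 2) = 0 at q ∈ {-2, 4}.
The Hessian is diagonal: diag(J_pp, J_qq). Second derivatives: J_pp(0)=96, J_pp(1)=-72, J_pp(4)=288; J_qq(-2)=-36, J_qq(4)=36.
Local maxima occur where both diagonal entries negative: (1, -2). Count: 1.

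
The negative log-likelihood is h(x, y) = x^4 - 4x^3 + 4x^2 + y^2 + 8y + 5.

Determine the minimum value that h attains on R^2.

h(x,y) separates as P(x) + Q(y) + 5, so its minimum is min P + min Q + 5.
P'(x) = 4x(x - 2)(x - 1) vanishes at x ∈ {0, 1, 2}; Q'(y) = 2y + 8 vanishes at y ∈ {-4}.
Local minima of P (where P''>0): P(0)=0, P(2)=0. Local minima of Q: Q(-4)=-16.
So the global minimum of h is P(0) + Q(-4) + 5 = 0 − 16 + 5 = -11, attained at (0, -4).

-11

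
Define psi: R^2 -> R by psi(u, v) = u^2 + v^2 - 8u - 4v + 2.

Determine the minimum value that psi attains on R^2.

psi(u,v) separates as P(u) + Q(v) + 2, so its minimum is min P + min Q + 2.
P'(u) = 2u - 8 vanishes at u ∈ {4}; Q'(v) = 2v - 4 vanishes at v ∈ {2}.
Local minima of P (where P''>0): P(4)=-16. Local minima of Q: Q(2)=-4.
So the global minimum of psi is P(4) + Q(2) + 2 = -16 − 4 + 2 = -18, attained at (4, 2).

-18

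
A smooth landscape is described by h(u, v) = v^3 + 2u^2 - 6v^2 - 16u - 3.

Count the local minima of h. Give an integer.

h separates as a function of u plus a function of v, so ∇h=0 decouples.
∂h/∂u = 4(u - 4) = 0 at u ∈ {4}; ∂h/∂v = 3v(v - 4) = 0 at v ∈ {0, 4}.
The Hessian is diagonal: diag(h_uu, h_vv). Second derivatives: h_uu(4)=4; h_vv(0)=-12, h_vv(4)=12.
Local minima occur where both diagonal entries positive: (4, 4). Count: 1.

1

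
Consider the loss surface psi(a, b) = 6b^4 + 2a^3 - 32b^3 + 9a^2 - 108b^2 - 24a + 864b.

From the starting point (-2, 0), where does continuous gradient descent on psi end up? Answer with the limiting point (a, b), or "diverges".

psi is separable, so gradient descent decouples: a follows -∂psi/∂a, b follows -∂psi/∂b.
∂psi/∂a = 6(a - 1)(a + 4); at a=-2 this is -36, so a increases.
∂psi/∂b = 24(b - 4)(b - 3)(b + 3); at b=0 this is 864, so b decreases.
a converges to its nearest critical value 1 (a local min of the a-part); b converges to -3. The iterate converges to (1, -3).

(1, -3)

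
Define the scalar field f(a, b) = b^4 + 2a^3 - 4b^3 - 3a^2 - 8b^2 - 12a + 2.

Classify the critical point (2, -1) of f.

local minimum

The mixed partial ∂²f/∂a∂b is 0, so the Hessian at any point is diag(f_aa, f_bb) = diag(6(2a - 1), 4(3b^2 - 6b - 4)).
At (2, -1): H = diag(18, 20).
Both eigenvalues are positive, so H is positive definite: a local minimum.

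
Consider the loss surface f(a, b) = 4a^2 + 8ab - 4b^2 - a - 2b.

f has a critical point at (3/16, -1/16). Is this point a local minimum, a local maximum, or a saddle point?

The Hessian of f is constant: H = [[8, 8], [8, -8]].
det(H) = 8·(-8) − 8² = -128.
Since det(H) < 0, H is indefinite and the critical point is a saddle point.

saddle point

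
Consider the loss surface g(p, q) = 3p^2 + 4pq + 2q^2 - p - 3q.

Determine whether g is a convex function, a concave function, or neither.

g is quadratic, so its Hessian is the constant matrix H = [[6, 4], [4, 4]].
det(H) = 8, tr(H) = 10.
det(H) > 0 and tr(H) > 0, so H is positive definite everywhere: convex.

convex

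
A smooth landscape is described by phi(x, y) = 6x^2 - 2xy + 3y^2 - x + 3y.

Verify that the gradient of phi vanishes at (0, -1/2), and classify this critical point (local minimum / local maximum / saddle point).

local minimum

∇phi = (12x - 2y - 1, -2x + 6y + 3); substituting (0, -1/2) gives ∇phi = (0, 0), so (0, -1/2) is indeed a critical point.
The Hessian of phi is constant: H = [[12, -2], [-2, 6]].
det(H) = 12·6 − (-2)² = 68.
det(H) > 0 and tr(H) = 18 > 0, so H is positive definite and the point is a local minimum.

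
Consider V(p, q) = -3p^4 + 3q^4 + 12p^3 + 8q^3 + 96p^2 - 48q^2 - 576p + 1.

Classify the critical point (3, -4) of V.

local minimum

The mixed partial ∂²V/∂p∂q is 0, so the Hessian at any point is diag(V_pp, V_qq) = diag(12(-3p^2 + 6p + 16), 12(3q^2 + 4q - 8)).
At (3, -4): H = diag(84, 288).
Both eigenvalues are positive, so H is positive definite: a local minimum.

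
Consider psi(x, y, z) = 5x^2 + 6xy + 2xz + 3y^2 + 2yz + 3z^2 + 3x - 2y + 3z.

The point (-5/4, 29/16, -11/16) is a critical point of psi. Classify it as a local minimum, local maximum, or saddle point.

The Hessian is constant: H = [[10, 6, 2], [6, 6, 2], [2, 2, 6]].
Leading principal minors: Δ₁ = 10, Δ₂ = 24, Δ₃ = 128.
All leading minors are positive, so H is positive definite: a local minimum.

local minimum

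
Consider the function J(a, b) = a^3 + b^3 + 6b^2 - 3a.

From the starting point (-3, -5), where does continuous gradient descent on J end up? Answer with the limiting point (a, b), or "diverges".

J is separable, so gradient descent decouples: a follows -∂J/∂a, b follows -∂J/∂b.
∂J/∂a = 3(a - 1)(a + 1); at a=-3 this is 24, so a decreases.
∂J/∂b = 3b(b + 4); at b=-5 this is 15, so b decreases.
The a-coordinate has no critical point in that direction and runs off to infinity.

diverges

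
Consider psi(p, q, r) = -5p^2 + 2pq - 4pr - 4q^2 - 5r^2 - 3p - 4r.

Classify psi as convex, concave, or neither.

concave

psi is quadratic, so its Hessian is the constant matrix H = [[-10, 2, -4], [2, -8, 0], [-4, 0, -10]].
Leading principal minors: -10, 76, -632.
Signs alternate −, +, − ⇒ H ≺ 0 ⇒ concave.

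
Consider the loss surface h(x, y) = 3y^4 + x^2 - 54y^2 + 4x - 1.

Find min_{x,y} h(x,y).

h(x,y) separates as P(x) + Q(y) − 1, so its minimum is min P + min Q − 1.
P'(x) = 2x + 4 vanishes at x ∈ {-2}; Q'(y) = 12y(y - 3)(y + 3) vanishes at y ∈ {-3, 0, 3}.
Local minima of P (where P''>0): P(-2)=-4. Local minima of Q: Q(-3)=-243, Q(3)=-243.
So the global minimum of h is P(-2) + Q(-3) − 1 = -4 − 243 − 1 = -248, attained at (-2, -3).

-248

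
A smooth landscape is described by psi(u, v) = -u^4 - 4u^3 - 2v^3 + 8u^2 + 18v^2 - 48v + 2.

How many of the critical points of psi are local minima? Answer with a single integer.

1

psi separates as a function of u plus a function of v, so ∇psi=0 decouples.
∂psi/∂u = -4u(u - 1)(u + 4) = 0 at u ∈ {-4, 0, 1}; ∂psi/∂v = -6(v - 4)(v - 2) = 0 at v ∈ {2, 4}.
The Hessian is diagonal: diag(psi_uu, psi_vv). Second derivatives: psi_uu(-4)=-80, psi_uu(0)=16, psi_uu(1)=-20; psi_vv(2)=12, psi_vv(4)=-12.
Local minima occur where both diagonal entries positive: (0, 2). Count: 1.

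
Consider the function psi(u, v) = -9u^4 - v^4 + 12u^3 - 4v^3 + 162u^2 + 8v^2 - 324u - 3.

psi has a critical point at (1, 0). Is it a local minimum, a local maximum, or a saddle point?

local minimum

The mixed partial ∂²psi/∂u∂v is 0, so the Hessian at any point is diag(psi_uu, psi_vv) = diag(36(-3u^2 + 2u + 9), 4(-3v^2 - 6v + 4)).
At (1, 0): H = diag(288, 16).
Both eigenvalues are positive, so H is positive definite: a local minimum.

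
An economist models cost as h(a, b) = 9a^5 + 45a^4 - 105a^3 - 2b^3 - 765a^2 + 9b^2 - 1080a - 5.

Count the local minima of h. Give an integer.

h separates as a function of a plus a function of b, so ∇h=0 decouples.
∂h/∂a = 45(a - 3)(a + 1)(a + 2)(a + 4) = 0 at a ∈ {-4, -2, -1, 3}; ∂h/∂b = -6b(b - 3) = 0 at b ∈ {0, 3}.
The Hessian is diagonal: diag(h_aa, h_bb). Second derivatives: h_aa(-4)=-1890, h_aa(-2)=450, h_aa(-1)=-540, h_aa(3)=6300; h_bb(0)=18, h_bb(3)=-18.
Local minima occur where both diagonal entries positive: (-2, 0), (3, 0). Count: 2.

2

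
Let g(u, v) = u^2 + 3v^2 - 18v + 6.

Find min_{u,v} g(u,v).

g(u,v) separates as P(u) + Q(v) + 6, so its minimum is min P + min Q + 6.
P'(u) = 2u vanishes at u ∈ {0}; Q'(v) = 6v - 18 vanishes at v ∈ {3}.
Local minima of P (where P''>0): P(0)=0. Local minima of Q: Q(3)=-27.
So the global minimum of g is P(0) + Q(3) + 6 = 0 − 27 + 6 = -21, attained at (0, 3).

-21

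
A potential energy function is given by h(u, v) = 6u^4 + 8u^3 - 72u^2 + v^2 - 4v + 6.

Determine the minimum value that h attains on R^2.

h(u,v) separates as P(u) + Q(v) + 6, so its minimum is min P + min Q + 6.
P'(u) = 24u(u - 2)(u + 3) vanishes at u ∈ {-3, 0, 2}; Q'(v) = 2v - 4 vanishes at v ∈ {2}.
Local minima of P (where P''>0): P(-3)=-378, P(2)=-128. Local minima of Q: Q(2)=-4.
So the global minimum of h is P(-3) + Q(2) + 6 = -378 − 4 + 6 = -376, attained at (-3, 2).

-376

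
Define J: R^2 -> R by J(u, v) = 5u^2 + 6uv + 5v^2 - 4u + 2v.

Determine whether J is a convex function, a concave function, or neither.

convex

J is quadratic, so its Hessian is the constant matrix H = [[10, 6], [6, 10]].
det(H) = 64, tr(H) = 20.
det(H) > 0 and tr(H) > 0, so H is positive definite everywhere: convex.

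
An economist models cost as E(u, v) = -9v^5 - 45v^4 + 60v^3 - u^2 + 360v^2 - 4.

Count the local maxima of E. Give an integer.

E separates as a function of u plus a function of v, so ∇E=0 decouples.
∂E/∂u = -2u = 0 at u ∈ {0}; ∂E/∂v = -45v(v - 2)(v + 2)(v + 4) = 0 at v ∈ {-4, -2, 0, 2}.
The Hessian is diagonal: diag(E_uu, E_vv). Second derivatives: E_uu(0)=-2; E_vv(-4)=2160, E_vv(-2)=-720, E_vv(0)=720, E_vv(2)=-2160.
Local maxima occur where both diagonal entries negative: (0, -2), (0, 2). Count: 2.

2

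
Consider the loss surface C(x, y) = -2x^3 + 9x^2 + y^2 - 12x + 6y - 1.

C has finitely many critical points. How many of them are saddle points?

1

C separates as a function of x plus a function of y, so ∇C=0 decouples.
∂C/∂x = -6(x - 2)(x - 1) = 0 at x ∈ {1, 2}; ∂C/∂y = 2(y + 3) = 0 at y ∈ {-3}.
The Hessian is diagonal: diag(C_xx, C_yy). Second derivatives: C_xx(1)=6, C_xx(2)=-6; C_yy(-3)=2.
Saddle points occur where the two diagonal entries have opposite signs: (2, -3). Count: 1.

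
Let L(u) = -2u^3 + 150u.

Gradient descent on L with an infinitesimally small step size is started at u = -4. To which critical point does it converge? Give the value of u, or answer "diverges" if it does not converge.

L'(u) = -6(u - 5)(u + 5), so L'(-4) = 54.
Gradient descent moves in the -L' direction, i.e. u is decreasing.
The nearest critical point in that direction is u = -5, where L'' = 60 > 0 (a local minimum). The iterate converges there.

-5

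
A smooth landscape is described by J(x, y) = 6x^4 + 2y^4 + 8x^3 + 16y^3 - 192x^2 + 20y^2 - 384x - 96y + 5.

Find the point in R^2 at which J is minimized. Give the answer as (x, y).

(4, 1)

J(x,y) separates as P(x) + Q(y) + 5, so its minimum is min P + min Q + 5.
P'(x) = 24(x - 4)(x + 1)(x + 4) vanishes at x ∈ {-4, -1, 4}; Q'(y) = 8(y - 1)(y + 3)(y + 4) vanishes at y ∈ {-4, -3, 1}.
Local minima of P (where P''>0): P(-4)=-512, P(4)=-2560. Local minima of Q: Q(-4)=192, Q(1)=-58.
So the global minimum of J is P(4) + Q(1) + 5 = -2560 − 58 + 5 = -2613, attained at (4, 1).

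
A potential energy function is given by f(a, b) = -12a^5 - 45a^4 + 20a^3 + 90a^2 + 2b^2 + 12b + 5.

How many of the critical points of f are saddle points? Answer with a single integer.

2

f separates as a function of a plus a function of b, so ∇f=0 decouples.
∂f/∂a = -60a(a - 1)(a + 1)(a + 3) = 0 at a ∈ {-3, -1, 0, 1}; ∂f/∂b = 4(b + 3) = 0 at b ∈ {-3}.
The Hessian is diagonal: diag(f_aa, f_bb). Second derivatives: f_aa(-3)=1440, f_aa(-1)=-240, f_aa(0)=180, f_aa(1)=-480; f_bb(-3)=4.
Saddle points occur where the two diagonal entries have opposite signs: (-1, -3), (1, -3). Count: 2.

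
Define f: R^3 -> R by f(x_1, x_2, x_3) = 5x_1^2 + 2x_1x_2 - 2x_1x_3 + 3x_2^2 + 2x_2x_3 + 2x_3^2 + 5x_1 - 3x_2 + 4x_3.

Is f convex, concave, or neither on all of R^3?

f is quadratic, so its Hessian is the constant matrix H = [[10, 2, -2], [2, 6, 2], [-2, 2, 4]].
Leading principal minors: 10, 56, 144.
All positive ⇒ H ≻ 0 ⇒ convex.

convex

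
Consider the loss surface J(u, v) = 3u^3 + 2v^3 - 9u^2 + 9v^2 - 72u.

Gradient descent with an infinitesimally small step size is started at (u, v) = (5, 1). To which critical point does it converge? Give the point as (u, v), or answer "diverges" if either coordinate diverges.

J is separable, so gradient descent decouples: u follows -∂J/∂u, v follows -∂J/∂v.
∂J/∂u = 9(u - 4)(u + 2); at u=5 this is 63, so u decreases.
∂J/∂v = 6v(v + 3); at v=1 this is 24, so v decreases.
u converges to its nearest critical value 4 (a local min of the u-part); v converges to 0. The iterate converges to (4, 0).

(4, 0)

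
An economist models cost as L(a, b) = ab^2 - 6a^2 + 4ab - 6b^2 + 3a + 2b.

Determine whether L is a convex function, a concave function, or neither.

neither

The term ab^2 is cubic, so the Hessian is not constant.
∂²L/∂b² = 2a - 12, which takes both signs as a varies (negative for sufficiently negative a). A diagonal entry of the Hessian changing sign means the Hessian is neither positive- nor negative-semidefinite on all of R^2.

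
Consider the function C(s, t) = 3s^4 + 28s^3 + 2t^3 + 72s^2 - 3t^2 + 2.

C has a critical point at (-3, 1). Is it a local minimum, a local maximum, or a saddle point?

The mixed partial ∂²C/∂s∂t is 0, so the Hessian at any point is diag(C_ss, C_tt) = diag(12(3s^2 + 14s + 12), 6(2t - 1)).
At (-3, 1): H = diag(-36, 6).
The eigenvalues have opposite signs, so H is indefinite: a saddle point.

saddle point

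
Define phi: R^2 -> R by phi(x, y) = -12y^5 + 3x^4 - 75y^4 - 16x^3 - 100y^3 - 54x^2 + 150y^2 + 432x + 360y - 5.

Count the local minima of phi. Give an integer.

4

phi separates as a function of x plus a function of y, so ∇phi=0 decouples.
∂phi/∂x = 12(x - 4)(x - 3)(x + 3) = 0 at x ∈ {-3, 3, 4}; ∂phi/∂y = -60(y - 1)(y + 1)(y + 2)(y + 3) = 0 at y ∈ {-3, -2, -1, 1}.
The Hessian is diagonal: diag(phi_xx, phi_yy). Second derivatives: phi_xx(-3)=504, phi_xx(3)=-72, phi_xx(4)=84; phi_yy(-3)=480, phi_yy(-2)=-180, phi_yy(-1)=240, phi_yy(1)=-1440.
Local minima occur where both diagonal entries positive: (-3, -3), (-3, -1), (4, -3), (4, -1). Count: 4.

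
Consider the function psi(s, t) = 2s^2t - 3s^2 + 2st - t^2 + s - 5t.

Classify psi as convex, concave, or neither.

neither

The term 2s^2t is cubic, so the Hessian is not constant.
∂²psi/∂s² = 4t - 6, which takes both signs as t varies (negative for sufficiently negative t). A diagonal entry of the Hessian changing sign means the Hessian is neither positive- nor negative-semidefinite on all of R^2.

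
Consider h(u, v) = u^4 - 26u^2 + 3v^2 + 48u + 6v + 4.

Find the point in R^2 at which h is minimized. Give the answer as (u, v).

(-4, -1)

h(u,v) separates as P(u) + Q(v) + 4, so its minimum is min P + min Q + 4.
P'(u) = 4(u - 3)(u - 1)(u + 4) vanishes at u ∈ {-4, 1, 3}; Q'(v) = 6v + 6 vanishes at v ∈ {-1}.
Local minima of P (where P''>0): P(-4)=-352, P(3)=-9. Local minima of Q: Q(-1)=-3.
So the global minimum of h is P(-4) + Q(-1) + 4 = -352 − 3 + 4 = -351, attained at (-4, -1).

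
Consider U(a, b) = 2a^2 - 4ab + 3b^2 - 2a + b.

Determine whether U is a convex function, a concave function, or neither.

U is quadratic, so its Hessian is the constant matrix H = [[4, -4], [-4, 6]].
det(H) = 8, tr(H) = 10.
det(H) > 0 and tr(H) > 0, so H is positive definite everywhere: convex.

convex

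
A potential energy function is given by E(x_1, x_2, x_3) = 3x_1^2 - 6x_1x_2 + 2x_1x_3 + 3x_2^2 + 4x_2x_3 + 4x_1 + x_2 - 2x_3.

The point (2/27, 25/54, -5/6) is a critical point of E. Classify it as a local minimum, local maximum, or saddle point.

The Hessian is constant: H = [[6, -6, 2], [-6, 6, 4], [2, 4, 0]].
Leading principal minors: Δ₁ = 6, Δ₂ = 0, Δ₃ = -216.
The minors fit neither the all-positive nor the alternating-sign pattern, so H is indefinite: a saddle point.

saddle point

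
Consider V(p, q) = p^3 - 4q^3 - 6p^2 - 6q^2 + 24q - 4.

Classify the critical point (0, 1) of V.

The mixed partial ∂²V/∂p∂q is 0, so the Hessian at any point is diag(V_pp, V_qq) = diag(6(p - 2), -12(2q + 1)).
At (0, 1): H = diag(-12, -36).
Both eigenvalues are negative, so H is negative definite: a local maximum.

local maximum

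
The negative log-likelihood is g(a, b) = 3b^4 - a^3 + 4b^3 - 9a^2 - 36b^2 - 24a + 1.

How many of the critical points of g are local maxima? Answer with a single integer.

1

g separates as a function of a plus a function of b, so ∇g=0 decouples.
∂g/∂a = -3(a + 2)(a + 4) = 0 at a ∈ {-4, -2}; ∂g/∂b = 12b(b - 2)(b + 3) = 0 at b ∈ {-3, 0, 2}.
The Hessian is diagonal: diag(g_aa, g_bb). Second derivatives: g_aa(-4)=6, g_aa(-2)=-6; g_bb(-3)=180, g_bb(0)=-72, g_bb(2)=120.
Local maxima occur where both diagonal entries negative: (-2, 0). Count: 1.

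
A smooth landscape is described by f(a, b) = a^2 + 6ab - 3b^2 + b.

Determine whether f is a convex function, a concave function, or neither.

f is quadratic, so its Hessian is the constant matrix H = [[2, 6], [6, -6]].
det(H) = -48, tr(H) = -4.
det(H) < 0, so H is indefinite: neither convex nor concave.

neither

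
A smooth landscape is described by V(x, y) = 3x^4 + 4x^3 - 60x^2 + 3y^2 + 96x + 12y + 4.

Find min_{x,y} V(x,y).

-840

V(x,y) separates as P(x) + Q(y) + 4, so its minimum is min P + min Q + 4.
P'(x) = 12(x - 2)(x - 1)(x + 4) vanishes at x ∈ {-4, 1, 2}; Q'(y) = 6y + 12 vanishes at y ∈ {-2}.
Local minima of P (where P''>0): P(-4)=-832, P(2)=32. Local minima of Q: Q(-2)=-12.
So the global minimum of V is P(-4) + Q(-2) + 4 = -832 − 12 + 4 = -840, attained at (-4, -2).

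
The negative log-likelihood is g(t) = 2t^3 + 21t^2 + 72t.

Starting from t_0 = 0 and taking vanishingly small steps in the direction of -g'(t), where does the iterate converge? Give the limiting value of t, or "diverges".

g'(t) = 6(t + 3)(t + 4), so g'(0) = 72.
Gradient descent moves in the -g' direction, i.e. t is decreasing.
The nearest critical point in that direction is t = -3, where g'' = 6 > 0 (a local minimum). The iterate converges there.

-3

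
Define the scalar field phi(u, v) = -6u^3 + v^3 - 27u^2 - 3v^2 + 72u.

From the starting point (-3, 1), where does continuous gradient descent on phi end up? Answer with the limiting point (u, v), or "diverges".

(-4, 2)

phi is separable, so gradient descent decouples: u follows -∂phi/∂u, v follows -∂phi/∂v.
∂phi/∂u = -18(u - 1)(u + 4); at u=-3 this is 72, so u decreases.
∂phi/∂v = 3v(v - 2); at v=1 this is -3, so v increases.
u converges to its nearest critical value -4 (a local min of the u-part); v converges to 2. The iterate converges to (-4, 2).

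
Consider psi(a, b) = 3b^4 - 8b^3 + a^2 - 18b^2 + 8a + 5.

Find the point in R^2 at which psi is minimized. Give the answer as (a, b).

(-4, 3)

psi(a,b) separates as P(a) + Q(b) + 5, so its minimum is min P + min Q + 5.
P'(a) = 2a + 8 vanishes at a ∈ {-4}; Q'(b) = 12b(b - 3)(b + 1) vanishes at b ∈ {-1, 0, 3}.
Local minima of P (where P''>0): P(-4)=-16. Local minima of Q: Q(-1)=-7, Q(3)=-135.
So the global minimum of psi is P(-4) + Q(3) + 5 = -16 − 135 + 5 = -146, attained at (-4, 3).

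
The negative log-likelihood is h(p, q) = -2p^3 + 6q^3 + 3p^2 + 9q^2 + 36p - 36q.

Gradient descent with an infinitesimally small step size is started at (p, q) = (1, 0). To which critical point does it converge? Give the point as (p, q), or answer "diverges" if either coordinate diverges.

h is separable, so gradient descent decouples: p follows -∂h/∂p, q follows -∂h/∂q.
∂h/∂p = -6(p - 3)(p + 2); at p=1 this is 36, so p decreases.
∂h/∂q = 18(q - 1)(q + 2); at q=0 this is -36, so q increases.
p converges to its nearest critical value -2 (a local min of the p-part); q converges to 1. The iterate converges to (-2, 1).

(-2, 1)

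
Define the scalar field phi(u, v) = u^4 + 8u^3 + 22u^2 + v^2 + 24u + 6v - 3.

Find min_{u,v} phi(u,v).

-21

phi(u,v) separates as P(u) + Q(v) − 3, so its minimum is min P + min Q − 3.
P'(u) = 4(u + 1)(u + 2)(u + 3) vanishes at u ∈ {-3, -2, -1}; Q'(v) = 2v + 6 vanishes at v ∈ {-3}.
Local minima of P (where P''>0): P(-3)=-9, P(-1)=-9. Local minima of Q: Q(-3)=-9.
So the global minimum of phi is P(-3) + Q(-3) − 3 = -9 − 9 − 3 = -21, attained at (-3, -3).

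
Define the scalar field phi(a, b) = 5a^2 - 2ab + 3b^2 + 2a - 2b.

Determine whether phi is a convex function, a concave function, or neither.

convex

phi is quadratic, so its Hessian is the constant matrix H = [[10, -2], [-2, 6]].
det(H) = 56, tr(H) = 16.
det(H) > 0 and tr(H) > 0, so H is positive definite everywhere: convex.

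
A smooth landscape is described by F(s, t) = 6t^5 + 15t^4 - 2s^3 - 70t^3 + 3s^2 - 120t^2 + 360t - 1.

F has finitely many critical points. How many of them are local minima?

2

F separates as a function of s plus a function of t, so ∇F=0 decouples.
∂F/∂s = -6s(s - 1) = 0 at s ∈ {0, 1}; ∂F/∂t = 30(t - 2)(t - 1)(t + 2)(t + 3) = 0 at t ∈ {-3, -2, 1, 2}.
The Hessian is diagonal: diag(F_ss, F_tt). Second derivatives: F_ss(0)=6, F_ss(1)=-6; F_tt(-3)=-600, F_tt(-2)=360, F_tt(1)=-360, F_tt(2)=600.
Local minima occur where both diagonal entries positive: (0, -2), (0, 2). Count: 2.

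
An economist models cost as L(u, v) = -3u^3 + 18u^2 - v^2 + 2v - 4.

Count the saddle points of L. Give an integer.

1

L separates as a function of u plus a function of v, so ∇L=0 decouples.
∂L/∂u = -9u(u - 4) = 0 at u ∈ {0, 4}; ∂L/∂v = -2(v - 1) = 0 at v ∈ {1}.
The Hessian is diagonal: diag(L_uu, L_vv). Second derivatives: L_uu(0)=36, L_uu(4)=-36; L_vv(1)=-2.
Saddle points occur where the two diagonal entries have opposite signs: (0, 1). Count: 1.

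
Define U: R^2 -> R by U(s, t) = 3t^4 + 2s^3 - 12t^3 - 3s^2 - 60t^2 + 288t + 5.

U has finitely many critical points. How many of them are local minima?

U separates as a function of s plus a function of t, so ∇U=0 decouples.
∂U/∂s = 6s(s - 1) = 0 at s ∈ {0, 1}; ∂U/∂t = 12(t - 4)(t - 2)(t + 3) = 0 at t ∈ {-3, 2, 4}.
The Hessian is diagonal: diag(U_ss, U_tt). Second derivatives: U_ss(0)=-6, U_ss(1)=6; U_tt(-3)=420, U_tt(2)=-120, U_tt(4)=168.
Local minima occur where both diagonal entries positive: (1, -3), (1, 4). Count: 2.

2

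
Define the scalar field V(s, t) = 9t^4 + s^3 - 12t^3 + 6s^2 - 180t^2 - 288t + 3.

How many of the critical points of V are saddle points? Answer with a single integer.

3

V separates as a function of s plus a function of t, so ∇V=0 decouples.
∂V/∂s = 3s(s + 4) = 0 at s ∈ {-4, 0}; ∂V/∂t = 36(t - 4)(t + 1)(t + 2) = 0 at t ∈ {-2, -1, 4}.
The Hessian is diagonal: diag(V_ss, V_tt). Second derivatives: V_ss(-4)=-12, V_ss(0)=12; V_tt(-2)=216, V_tt(-1)=-180, V_tt(4)=1080.
Saddle points occur where the two diagonal entries have opposite signs: (-4, -2), (-4, 4), (0, -1). Count: 3.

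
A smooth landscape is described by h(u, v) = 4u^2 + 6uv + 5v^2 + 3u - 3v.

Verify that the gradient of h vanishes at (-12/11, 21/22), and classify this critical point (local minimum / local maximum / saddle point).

∇h = (8u + 6v + 3, 6u + 10v - 3); substituting (-12/11, 21/22) gives ∇h = (0, 0), so (-12/11, 21/22) is indeed a critical point.
The Hessian of h is constant: H = [[8, 6], [6, 10]].
det(H) = 8·10 − 6² = 44.
det(H) > 0 and tr(H) = 18 > 0, so H is positive definite and the point is a local minimum.

local minimum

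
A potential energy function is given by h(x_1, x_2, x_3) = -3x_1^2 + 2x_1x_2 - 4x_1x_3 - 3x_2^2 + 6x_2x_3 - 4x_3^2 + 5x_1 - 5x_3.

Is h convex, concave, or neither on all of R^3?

concave

h is quadratic, so its Hessian is the constant matrix H = [[-6, 2, -4], [2, -6, 6], [-4, 6, -8]].
Leading principal minors: -6, 32, -40.
Signs alternate −, +, − ⇒ H ≺ 0 ⇒ concave.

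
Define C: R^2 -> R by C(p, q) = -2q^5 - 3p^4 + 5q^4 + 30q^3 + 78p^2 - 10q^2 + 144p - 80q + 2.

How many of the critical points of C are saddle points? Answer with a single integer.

6

C separates as a function of p plus a function of q, so ∇C=0 decouples.
∂C/∂p = -12(p - 4)(p + 1)(p + 3) = 0 at p ∈ {-3, -1, 4}; ∂C/∂q = -10(q - 4)(q - 1)(q + 1)(q + 2) = 0 at q ∈ {-2, -1, 1, 4}.
The Hessian is diagonal: diag(C_pp, C_qq). Second derivatives: C_pp(-3)=-168, C_pp(-1)=120, C_pp(4)=-420; C_qq(-2)=180, C_qq(-1)=-100, C_qq(1)=180, C_qq(4)=-900.
Saddle points occur where the two diagonal entries have opposite signs: (-3, -2), (-3, 1), (-1, -1), (-1, 4), (4, -2), (4, 1). Count: 6.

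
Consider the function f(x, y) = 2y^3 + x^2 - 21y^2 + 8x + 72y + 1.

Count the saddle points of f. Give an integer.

f separates as a function of x plus a function of y, so ∇f=0 decouples.
∂f/∂x = 2(x + 4) = 0 at x ∈ {-4}; ∂f/∂y = 6(y - 4)(y - 3) = 0 at y ∈ {3, 4}.
The Hessian is diagonal: diag(f_xx, f_yy). Second derivatives: f_xx(-4)=2; f_yy(3)=-6, f_yy(4)=6.
Saddle points occur where the two diagonal entries have opposite signs: (-4, 3). Count: 1.

1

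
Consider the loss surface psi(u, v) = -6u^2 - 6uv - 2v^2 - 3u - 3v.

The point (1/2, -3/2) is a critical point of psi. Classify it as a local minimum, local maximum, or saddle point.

The Hessian of psi is constant: H = [[-12, -6], [-6, -4]].
det(H) = (-12)·(-4) − (-6)² = 12.
det(H) > 0 and tr(H) = -16 < 0, so H is negative definite and the point is a local maximum.

local maximum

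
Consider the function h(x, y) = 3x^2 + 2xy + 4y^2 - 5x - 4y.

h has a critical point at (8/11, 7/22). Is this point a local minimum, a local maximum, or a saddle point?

local minimum

The Hessian of h is constant: H = [[6, 2], [2, 8]].
det(H) = 6·8 − 2² = 44.
det(H) > 0 and tr(H) = 14 > 0, so H is positive definite and the point is a local minimum.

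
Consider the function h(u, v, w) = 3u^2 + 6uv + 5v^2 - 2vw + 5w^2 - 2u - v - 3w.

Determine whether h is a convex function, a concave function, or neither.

h is quadratic, so its Hessian is the constant matrix H = [[6, 6, 0], [6, 10, -2], [0, -2, 10]].
Leading principal minors: 6, 24, 216.
All positive ⇒ H ≻ 0 ⇒ convex.

convex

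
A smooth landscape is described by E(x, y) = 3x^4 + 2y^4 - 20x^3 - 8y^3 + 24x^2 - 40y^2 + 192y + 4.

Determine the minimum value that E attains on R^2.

-682

E(x,y) separates as P(x) + Q(y) + 4, so its minimum is min P + min Q + 4.
P'(x) = 12x(x - 4)(x - 1) vanishes at x ∈ {0, 1, 4}; Q'(y) = 8(y - 4)(y - 2)(y + 3) vanishes at y ∈ {-3, 2, 4}.
Local minima of P (where P''>0): P(0)=0, P(4)=-128. Local minima of Q: Q(-3)=-558, Q(4)=128.
So the global minimum of E is P(4) + Q(-3) + 4 = -128 − 558 + 4 = -682, attained at (4, -3).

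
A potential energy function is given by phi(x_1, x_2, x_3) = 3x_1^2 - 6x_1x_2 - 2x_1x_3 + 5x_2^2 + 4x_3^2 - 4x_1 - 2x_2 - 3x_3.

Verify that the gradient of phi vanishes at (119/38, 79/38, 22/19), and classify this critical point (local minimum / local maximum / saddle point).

∇phi = (6x_1 - 6x_2 - 2x_3 - 4, -6x_1 + 10x_2 - 2, -2x_1 + 8x_3 - 3); substituting (119/38, 79/38, 22/19) gives ∇phi = (0, 0, 0), so (119/38, 79/38, 22/19) is indeed a critical point.
The Hessian is constant: H = [[6, -6, -2], [-6, 10, 0], [-2, 0, 8]].
Leading principal minors: Δ₁ = 6, Δ₂ = 24, Δ₃ = 152.
All leading minors are positive, so H is positive definite: a local minimum.

local minimum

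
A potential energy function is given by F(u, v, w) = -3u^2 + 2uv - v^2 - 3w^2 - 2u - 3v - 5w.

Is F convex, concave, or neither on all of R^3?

concave

F is quadratic, so its Hessian is the constant matrix H = [[-6, 2, 0], [2, -2, 0], [0, 0, -6]].
Leading principal minors: -6, 8, -48.
Signs alternate −, +, − ⇒ H ≺ 0 ⇒ concave.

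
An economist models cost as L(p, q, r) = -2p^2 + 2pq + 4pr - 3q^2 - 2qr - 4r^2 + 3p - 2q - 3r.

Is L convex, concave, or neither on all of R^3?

concave

L is quadratic, so its Hessian is the constant matrix H = [[-4, 2, 4], [2, -6, -2], [4, -2, -8]].
Leading principal minors: -4, 20, -80.
Signs alternate −, +, − ⇒ H ≺ 0 ⇒ concave.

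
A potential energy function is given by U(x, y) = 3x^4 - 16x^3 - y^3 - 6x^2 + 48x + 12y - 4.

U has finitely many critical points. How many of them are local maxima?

U separates as a function of x plus a function of y, so ∇U=0 decouples.
∂U/∂x = 12(x - 4)(x - 1)(x + 1) = 0 at x ∈ {-1, 1, 4}; ∂U/∂y = -3(y - 2)(y + 2) = 0 at y ∈ {-2, 2}.
The Hessian is diagonal: diag(U_xx, U_yy). Second derivatives: U_xx(-1)=120, U_xx(1)=-72, U_xx(4)=180; U_yy(-2)=12, U_yy(2)=-12.
Local maxima occur where both diagonal entries negative: (1, 2). Count: 1.

1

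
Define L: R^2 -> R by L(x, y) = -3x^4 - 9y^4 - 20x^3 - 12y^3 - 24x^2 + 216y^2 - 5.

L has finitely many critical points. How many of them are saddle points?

L separates as a function of x plus a function of y, so ∇L=0 decouples.
∂L/∂x = -12x(x + 1)(x + 4) = 0 at x ∈ {-4, -1, 0}; ∂L/∂y = -36y(y - 3)(y + 4) = 0 at y ∈ {-4, 0, 3}.
The Hessian is diagonal: diag(L_xx, L_yy). Second derivatives: L_xx(-4)=-144, L_xx(-1)=36, L_xx(0)=-48; L_yy(-4)=-1008, L_yy(0)=432, L_yy(3)=-756.
Saddle points occur where the two diagonal entries have opposite signs: (-4, 0), (-1, -4), (-1, 3), (0, 0). Count: 4.

4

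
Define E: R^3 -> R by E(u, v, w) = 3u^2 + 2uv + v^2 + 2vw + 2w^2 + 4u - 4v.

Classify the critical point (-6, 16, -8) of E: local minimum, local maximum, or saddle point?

local minimum

The Hessian is constant: H = [[6, 2, 0], [2, 2, 2], [0, 2, 4]].
Leading principal minors: Δ₁ = 6, Δ₂ = 8, Δ₃ = 8.
All leading minors are positive, so H is positive definite: a local minimum.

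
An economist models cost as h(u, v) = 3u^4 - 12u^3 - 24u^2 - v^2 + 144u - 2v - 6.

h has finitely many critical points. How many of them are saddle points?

h separates as a function of u plus a function of v, so ∇h=0 decouples.
∂h/∂u = 12(u - 3)(u - 2)(u + 2) = 0 at u ∈ {-2, 2, 3}; ∂h/∂v = -2(v + 1) = 0 at v ∈ {-1}.
The Hessian is diagonal: diag(h_uu, h_vv). Second derivatives: h_uu(-2)=240, h_uu(2)=-48, h_uu(3)=60; h_vv(-1)=-2.
Saddle points occur where the two diagonal entries have opposite signs: (-2, -1), (3, -1). Count: 2.

2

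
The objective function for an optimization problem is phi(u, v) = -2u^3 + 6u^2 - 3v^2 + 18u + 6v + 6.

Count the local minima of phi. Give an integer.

0

phi separates as a function of u plus a function of v, so ∇phi=0 decouples.
∂phi/∂u = -6(u - 3)(u + 1) = 0 at u ∈ {-1, 3}; ∂phi/∂v = -6(v - 1) = 0 at v ∈ {1}.
The Hessian is diagonal: diag(phi_uu, phi_vv). Second derivatives: phi_uu(-1)=24, phi_uu(3)=-24; phi_vv(1)=-6.
Local minima occur where both diagonal entries positive: none. Count: 0.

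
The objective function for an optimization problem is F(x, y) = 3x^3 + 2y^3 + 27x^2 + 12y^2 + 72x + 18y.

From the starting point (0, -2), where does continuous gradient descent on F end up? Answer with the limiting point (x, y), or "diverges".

F is separable, so gradient descent decouples: x follows -∂F/∂x, y follows -∂F/∂y.
∂F/∂x = 9(x + 2)(x + 4); at x=0 this is 72, so x decreases.
∂F/∂y = 6(y + 1)(y + 3); at y=-2 this is -6, so y increases.
x converges to its nearest critical value -2 (a local min of the x-part); y converges to -1. The iterate converges to (-2, -1).

(-2, -1)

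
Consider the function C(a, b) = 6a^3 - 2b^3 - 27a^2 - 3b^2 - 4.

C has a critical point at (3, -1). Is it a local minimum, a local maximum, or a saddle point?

local minimum

The mixed partial ∂²C/∂a∂b is 0, so the Hessian at any point is diag(C_aa, C_bb) = diag(18(2a - 3), -6(2b + 1)).
At (3, -1): H = diag(54, 6).
Both eigenvalues are positive, so H is positive definite: a local minimum.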